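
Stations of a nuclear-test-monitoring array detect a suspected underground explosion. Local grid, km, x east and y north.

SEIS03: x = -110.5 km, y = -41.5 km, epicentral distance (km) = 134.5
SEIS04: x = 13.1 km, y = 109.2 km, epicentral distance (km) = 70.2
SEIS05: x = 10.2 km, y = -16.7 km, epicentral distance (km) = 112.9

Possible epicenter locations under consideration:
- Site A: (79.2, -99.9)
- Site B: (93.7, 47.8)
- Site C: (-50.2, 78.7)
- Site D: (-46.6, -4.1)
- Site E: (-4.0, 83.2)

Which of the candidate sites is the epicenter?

For each candidate, compare |candidate − station| to the reported distance:
Site A: residuals SEIS03 64.0, SEIS04 149.1, SEIS05 4.8 → max 149.1 km
Site B: residuals SEIS03 88.4, SEIS04 31.1, SEIS05 7.4 → max 88.4 km
Site C: residuals SEIS03 0.0, SEIS04 0.1, SEIS05 0.0 → max 0.1 km
Site D: residuals SEIS03 60.5, SEIS04 57.9, SEIS05 54.7 → max 60.5 km
Site E: residuals SEIS03 29.5, SEIS04 39.1, SEIS05 12.0 → max 39.1 km
Only Site C has all residuals ≈ 0.

Site C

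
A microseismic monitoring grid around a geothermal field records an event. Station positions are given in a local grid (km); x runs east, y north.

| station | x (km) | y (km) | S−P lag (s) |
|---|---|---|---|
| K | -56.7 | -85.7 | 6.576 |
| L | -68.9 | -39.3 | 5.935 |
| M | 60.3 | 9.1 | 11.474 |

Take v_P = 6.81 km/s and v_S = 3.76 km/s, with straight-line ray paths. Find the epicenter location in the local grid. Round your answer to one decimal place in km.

Distance from S−P lag: d = Δt · v_P v_S / (v_P − v_S) = Δt · (6.81·3.76)/(6.81−3.76) ≈ 8.3953·Δt.
So d_K = 55.21, d_L = 49.83, d_M = 96.33 km.
Circle about each station: (x + 56.7)² + (y + 85.7)² = 55.21²; (x + 68.9)² + (y + 39.3)² = 49.83²; (x − 60.3)² + (y − 9.1)² = 96.33².
Subtracting the K equation from the L and M equations removes the quadratic terms:
-24.4 x + 92.8 y = -3702.56
234.0 x + 189.6 y = -13071.80
Solving the 2×2 system: x ≈ -19.4, y ≈ -45.0 km.

x ≈ -19.4 km, y ≈ -45.0 km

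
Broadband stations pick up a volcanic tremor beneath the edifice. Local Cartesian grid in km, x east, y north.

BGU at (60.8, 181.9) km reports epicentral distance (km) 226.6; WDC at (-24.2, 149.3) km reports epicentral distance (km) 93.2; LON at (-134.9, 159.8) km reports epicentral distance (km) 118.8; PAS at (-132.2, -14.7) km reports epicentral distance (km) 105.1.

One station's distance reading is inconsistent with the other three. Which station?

BGU

Solve using three stations at a time. Using WDC, LON, PAS (subtract circle equations pairwise → linear system) gives (x, y) ≈ (-63.5, 64.8).
Distances from that point to each station vs reported:
  BGU: calculated 170.8 vs reported 226.6 → residual 55.8 km
  WDC: calculated 93.2 vs reported 93.2 → residual 0.0 km
  LON: calculated 118.8 vs reported 118.8 → residual 0.0 km
  PAS: calculated 105.1 vs reported 105.1 → residual 0.0 km
WDC, LON, PAS are mutually consistent (residuals ≈ 0); BGU is off by 55.8 km.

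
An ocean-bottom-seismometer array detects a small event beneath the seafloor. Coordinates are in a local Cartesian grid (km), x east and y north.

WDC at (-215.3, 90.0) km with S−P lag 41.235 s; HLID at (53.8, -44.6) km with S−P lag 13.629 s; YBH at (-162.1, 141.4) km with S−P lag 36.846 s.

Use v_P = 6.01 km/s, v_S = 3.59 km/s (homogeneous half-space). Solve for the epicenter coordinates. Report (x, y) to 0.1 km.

Distance from S−P lag: d = Δt · v_P v_S / (v_P − v_S) = Δt · (6.01·3.59)/(6.01−3.59) ≈ 8.9157·Δt.
So d_WDC = 367.64, d_HLID = 121.51, d_YBH = 328.51 km.
Circle about each station: (x + 215.3)² + (y − 90.0)² = 367.64²; (x − 53.8)² + (y + 44.6)² = 121.51²; (x + 162.1)² + (y − 141.4)² = 328.51².
Subtracting pairs of circle equations eliminates x²+y² and gives linear equations (the radical axes):
538.2 x − 269.2 y = 70824.00
106.4 x + 102.8 y = 19056.63
Solving the 2×2 system: x ≈ 147.8, y ≈ 32.4 km.

147.8 km east, 32.4 km north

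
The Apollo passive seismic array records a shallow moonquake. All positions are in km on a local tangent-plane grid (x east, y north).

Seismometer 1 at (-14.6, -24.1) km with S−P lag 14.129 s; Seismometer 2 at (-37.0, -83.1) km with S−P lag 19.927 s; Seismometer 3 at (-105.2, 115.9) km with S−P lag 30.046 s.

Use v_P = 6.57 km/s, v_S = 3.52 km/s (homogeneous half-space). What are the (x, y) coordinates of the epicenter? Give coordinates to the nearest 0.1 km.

Distance from S−P lag: d = Δt · v_P v_S / (v_P − v_S) = Δt · (6.57·3.52)/(6.57−3.52) ≈ 7.5824·Δt.
So d_Seismometer 1 = 107.13, d_Seismometer 2 = 151.10, d_Seismometer 3 = 227.82 km.
Circle about each station: (x + 14.6)² + (y + 24.1)² = 107.13²; (x + 37.0)² + (y + 83.1)² = 151.10²; (x + 105.2)² + (y − 115.9)² = 227.82².
Subtracting the Seismometer 1 equation from the Seismometer 2 and Seismometer 3 equations removes the quadratic terms:
-44.8 x − 118.0 y = -3873.73
-181.2 x + 280.0 y = -16719.24
Solving the 2×2 system: x ≈ 90.1, y ≈ -1.4 km.

90.1 km east, -1.4 km north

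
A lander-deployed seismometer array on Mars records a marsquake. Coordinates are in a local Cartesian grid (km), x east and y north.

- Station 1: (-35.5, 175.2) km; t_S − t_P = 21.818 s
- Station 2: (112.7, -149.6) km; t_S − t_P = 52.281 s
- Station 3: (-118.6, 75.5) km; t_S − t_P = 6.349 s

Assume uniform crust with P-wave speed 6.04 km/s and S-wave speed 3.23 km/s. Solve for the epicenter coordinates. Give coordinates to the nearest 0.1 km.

-160.4 km east, 89.5 km north

Distance from S−P lag: d = Δt · v_P v_S / (v_P − v_S) = Δt · (6.04·3.23)/(6.04−3.23) ≈ 6.9428·Δt.
So d_Station 1 = 151.48, d_Station 2 = 362.98, d_Station 3 = 44.08 km.
Circle about each station: (x + 35.5)² + (y − 175.2)² = 151.48²; (x − 112.7)² + (y + 149.6)² = 362.98²; (x + 118.6)² + (y − 75.5)² = 44.08².
Subtracting the Station 1 equation from the Station 2 and Station 3 equations removes the quadratic terms:
296.4 x − 649.6 y = -105682.13
-166.2 x − 199.4 y = 8814.06
Solving the 2×2 system: x ≈ -160.4, y ≈ 89.5 km.
Check against Station 1 (with the unrounded x, y): √((x + 35.5)²+(y − 175.2)²) = 151.48 ≈ 151.48 km. ✓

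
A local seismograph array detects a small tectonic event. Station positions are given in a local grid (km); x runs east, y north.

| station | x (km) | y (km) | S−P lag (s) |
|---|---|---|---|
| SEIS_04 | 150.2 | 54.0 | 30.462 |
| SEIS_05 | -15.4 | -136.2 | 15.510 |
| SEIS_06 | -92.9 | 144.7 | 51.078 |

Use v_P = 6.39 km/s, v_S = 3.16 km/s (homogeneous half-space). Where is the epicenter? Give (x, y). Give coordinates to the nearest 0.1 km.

Distance from S−P lag: d = Δt · v_P v_S / (v_P − v_S) = Δt · (6.39·3.16)/(6.39−3.16) ≈ 6.2515·Δt.
So d_SEIS_04 = 190.43, d_SEIS_05 = 96.96, d_SEIS_06 = 319.31 km.
Circle about each station: (x − 150.2)² + (y − 54.0)² = 190.43²; (x + 15.4)² + (y + 136.2)² = 96.96²; (x + 92.9)² + (y − 144.7)² = 319.31².
Subtracting pairs of circle equations eliminates x²+y² and gives linear equations (the radical axes):
-331.2 x − 380.4 y = 20173.90
-486.2 x + 181.4 y = -61602.83
Solving the 2×2 system: x ≈ 80.7, y ≈ -123.3 km.
Check against SEIS_04 (with the unrounded x, y): √((x − 150.2)²+(y − 54.0)²) = 190.43 ≈ 190.43 km. ✓

80.7 km east, -123.3 km north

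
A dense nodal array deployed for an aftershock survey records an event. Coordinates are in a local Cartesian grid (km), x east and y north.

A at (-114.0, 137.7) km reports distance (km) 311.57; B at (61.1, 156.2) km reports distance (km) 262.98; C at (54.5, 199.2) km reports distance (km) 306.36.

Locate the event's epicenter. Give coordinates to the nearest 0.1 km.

Circle about each station: (x + 114.0)² + (y − 137.7)² = 311.57²; (x − 61.1)² + (y − 156.2)² = 262.98²; (x − 54.5)² + (y − 199.2)² = 306.36².
Subtracting the A equation from the B and C equations removes the quadratic terms:
350.2 x + 37.0 y = 24091.74
337.0 x + 123.0 y = 13913.02
Solving the 2×2 system: x ≈ 80.0, y ≈ -106.1 km.

x ≈ 80.0 km, y ≈ -106.1 km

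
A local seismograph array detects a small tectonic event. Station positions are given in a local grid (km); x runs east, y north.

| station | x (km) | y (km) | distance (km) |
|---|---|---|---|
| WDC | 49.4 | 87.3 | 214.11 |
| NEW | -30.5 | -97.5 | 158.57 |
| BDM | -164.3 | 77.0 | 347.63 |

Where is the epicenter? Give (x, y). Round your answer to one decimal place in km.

x ≈ 127.4 km, y ≈ -112.1 km

Circle about each station: (x − 49.4)² + (y − 87.3)² = 214.11²; (x + 30.5)² + (y + 97.5)² = 158.57²; (x + 164.3)² + (y − 77.0)² = 347.63².
Subtracting the WDC equation from the NEW and BDM equations removes the quadratic terms:
-159.8 x − 369.6 y = 21073.50
-427.4 x − 20.6 y = -52141.68
Solving the 2×2 system: x ≈ 127.4, y ≈ -112.1 km.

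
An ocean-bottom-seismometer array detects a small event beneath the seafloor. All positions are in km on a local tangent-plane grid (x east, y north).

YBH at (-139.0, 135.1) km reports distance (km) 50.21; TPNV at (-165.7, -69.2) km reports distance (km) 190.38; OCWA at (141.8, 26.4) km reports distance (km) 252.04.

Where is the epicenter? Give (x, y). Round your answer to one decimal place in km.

Circle about each station: (x + 139.0)² + (y − 135.1)² = 50.21²; (x + 165.7)² + (y + 69.2)² = 190.38²; (x − 141.8)² + (y − 26.4)² = 252.04².
Subtracting pairs of circle equations eliminates x²+y² and gives linear equations (the radical axes):
-53.4 x − 408.6 y = -39051.38
561.6 x − 217.4 y = -77771.93
Solving the 2×2 system: x ≈ -96.6, y ≈ 108.2 km.
Check against YBH (with the unrounded x, y): √((x + 139.0)²+(y − 135.1)²) = 50.22 ≈ 50.21 km. ✓

-96.6 km east, 108.2 km north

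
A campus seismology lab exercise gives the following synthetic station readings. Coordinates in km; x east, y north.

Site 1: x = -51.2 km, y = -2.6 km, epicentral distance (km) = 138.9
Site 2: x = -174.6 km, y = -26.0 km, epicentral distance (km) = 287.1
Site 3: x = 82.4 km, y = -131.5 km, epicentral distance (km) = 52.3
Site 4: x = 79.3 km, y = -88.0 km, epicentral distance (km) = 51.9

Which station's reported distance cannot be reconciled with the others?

Site 2

Solve using three stations at a time. Using Site 1, Site 3, Site 4 (subtract circle equations pairwise → linear system) gives (x, y) ≈ (33.6, -112.6).
Distances from that point to each station vs reported:
  Site 1: calculated 138.9 vs reported 138.9 → residual 0.0 km
  Site 2: calculated 225.5 vs reported 287.1 → residual 61.6 km
  Site 3: calculated 52.3 vs reported 52.3 → residual 0.0 km
  Site 4: calculated 51.9 vs reported 51.9 → residual 0.0 km
Site 1, Site 3, Site 4 are mutually consistent (residuals ≈ 0); Site 2 is off by 61.6 km.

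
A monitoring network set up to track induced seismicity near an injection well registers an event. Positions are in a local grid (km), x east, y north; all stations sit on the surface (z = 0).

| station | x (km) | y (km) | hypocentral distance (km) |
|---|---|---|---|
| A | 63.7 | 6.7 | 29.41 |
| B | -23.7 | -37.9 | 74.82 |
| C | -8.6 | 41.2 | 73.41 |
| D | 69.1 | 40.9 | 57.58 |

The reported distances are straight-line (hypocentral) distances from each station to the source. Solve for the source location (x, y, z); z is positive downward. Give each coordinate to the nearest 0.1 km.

(43.4, -8.4, 15.0)

Each station gives a sphere (x−x_i)² + (y−y_i)² + z² = d_i² (stations at z=0).
Subtracting the A sphere from B and C: z² cancels, leaving linear equations in x and y:
-174.8 x − 89.2 y = -6837.56
-144.6 x + 69.0 y = -6855.26
Solving: x ≈ 43.402, y ≈ -8.397 km (keep extra digits for the depth step; rounded: 43.4, -8.4).
Then from the A sphere: z² = 29.41² − (x − 63.7)² − (y − 6.7)² with x = 43.402, y = -8.397, so z ≈ 15.001 ≈ 15.0 km.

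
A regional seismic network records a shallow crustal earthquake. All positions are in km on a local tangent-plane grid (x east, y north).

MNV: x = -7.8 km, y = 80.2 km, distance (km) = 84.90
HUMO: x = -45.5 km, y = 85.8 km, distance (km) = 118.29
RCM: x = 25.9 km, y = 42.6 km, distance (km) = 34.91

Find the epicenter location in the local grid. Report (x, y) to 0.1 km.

x ≈ 54.3 km, y ≈ 22.3 km

Circle about each station: (x + 7.8)² + (y − 80.2)² = 84.90²; (x + 45.5)² + (y − 85.8)² = 118.29²; (x − 25.9)² + (y − 42.6)² = 34.91².
Subtracting the MNV equation from the HUMO and RCM equations removes the quadratic terms:
-75.4 x + 11.2 y = -3845.50
67.4 x − 75.2 y = 1981.99
Solving the 2×2 system: x ≈ 54.3, y ≈ 22.3 km.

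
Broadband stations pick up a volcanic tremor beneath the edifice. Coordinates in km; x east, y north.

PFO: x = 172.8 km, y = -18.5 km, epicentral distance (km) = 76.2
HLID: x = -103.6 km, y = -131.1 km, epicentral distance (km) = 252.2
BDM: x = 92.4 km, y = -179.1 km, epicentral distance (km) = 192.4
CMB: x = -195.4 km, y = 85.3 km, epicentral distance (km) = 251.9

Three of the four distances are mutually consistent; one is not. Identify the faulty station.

Solve using three stations at a time. Using PFO, HLID, BDM (subtract circle equations pairwise → linear system) gives (x, y) ≈ (103.4, 13.0).
Distances from that point to each station vs reported:
  PFO: calculated 76.2 vs reported 76.2 → residual 0.0 km
  HLID: calculated 252.2 vs reported 252.2 → residual 0.0 km
  BDM: calculated 192.4 vs reported 192.4 → residual 0.0 km
  CMB: calculated 307.4 vs reported 251.9 → residual 55.5 km
PFO, HLID, BDM are mutually consistent (residuals ≈ 0); CMB is off by 55.5 km.

CMB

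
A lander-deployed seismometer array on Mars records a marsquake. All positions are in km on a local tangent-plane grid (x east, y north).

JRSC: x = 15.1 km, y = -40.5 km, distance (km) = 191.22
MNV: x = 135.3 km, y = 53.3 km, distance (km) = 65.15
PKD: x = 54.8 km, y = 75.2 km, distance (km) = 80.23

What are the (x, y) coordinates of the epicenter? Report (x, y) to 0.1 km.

123.1 km east, 117.3 km north

Circle about each station: (x − 15.1)² + (y + 40.5)² = 191.22²; (x − 135.3)² + (y − 53.3)² = 65.15²; (x − 54.8)² + (y − 75.2)² = 80.23².
Subtracting the JRSC equation from the MNV and PKD equations removes the quadratic terms:
240.4 x + 187.6 y = 51599.29
79.4 x + 231.4 y = 36918.06
Solving the 2×2 system: x ≈ 123.1, y ≈ 117.3 km.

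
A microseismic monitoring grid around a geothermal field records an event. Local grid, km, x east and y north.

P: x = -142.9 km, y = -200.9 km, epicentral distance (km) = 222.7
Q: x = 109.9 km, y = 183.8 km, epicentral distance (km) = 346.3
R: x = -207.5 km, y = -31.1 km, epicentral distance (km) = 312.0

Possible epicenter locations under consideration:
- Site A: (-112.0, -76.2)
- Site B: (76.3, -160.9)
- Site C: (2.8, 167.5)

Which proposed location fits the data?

Site B

For each candidate, compare |candidate − station| to the reported distance:
Site A: residuals P 94.2, Q 4.5, R 206.4 → max 206.4 km
Site B: residuals P 0.1, Q 0.0, R 0.1 → max 0.1 km
Site C: residuals P 173.5, Q 238.0, R 22.7 → max 238.0 km
Only Site B has all residuals ≈ 0.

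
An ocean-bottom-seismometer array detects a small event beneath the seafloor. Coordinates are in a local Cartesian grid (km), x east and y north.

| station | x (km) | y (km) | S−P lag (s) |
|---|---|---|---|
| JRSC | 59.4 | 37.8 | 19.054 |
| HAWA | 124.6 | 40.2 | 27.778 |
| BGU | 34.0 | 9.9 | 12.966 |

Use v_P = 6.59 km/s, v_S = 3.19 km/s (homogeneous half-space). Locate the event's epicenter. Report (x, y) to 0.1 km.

Distance from S−P lag: d = Δt · v_P v_S / (v_P − v_S) = Δt · (6.59·3.19)/(6.59−3.19) ≈ 6.1830·Δt.
So d_JRSC = 117.81, d_HAWA = 171.75, d_BGU = 80.17 km.
Circle about each station: (x − 59.4)² + (y − 37.8)² = 117.81²; (x − 124.6)² + (y − 40.2)² = 171.75²; (x − 34.0)² + (y − 9.9)² = 80.17².
Subtracting the JRSC equation from the HAWA and BGU equations removes the quadratic terms:
130.4 x + 4.8 y = -3434.87
-50.8 x − 55.8 y = 3748.78
Solving the 2×2 system: x ≈ -24.7, y ≈ -44.7 km.

(-24.7, -44.7)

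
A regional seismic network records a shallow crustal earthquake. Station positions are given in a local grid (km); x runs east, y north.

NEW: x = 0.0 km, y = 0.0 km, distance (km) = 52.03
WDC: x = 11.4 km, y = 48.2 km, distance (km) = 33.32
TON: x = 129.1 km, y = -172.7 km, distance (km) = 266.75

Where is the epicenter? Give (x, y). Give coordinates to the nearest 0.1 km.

(-21.9, 47.2)

Circle about each station: x² + y² = 52.03²; (x − 11.4)² + (y − 48.2)² = 33.32²; (x − 129.1)² + (y + 172.7)² = 266.75².
Subtracting the NEW equation from the WDC and TON equations removes the quadratic terms:
22.8 x + 96.4 y = 4050.10
258.2 x − 345.4 y = -21956.34
Solving the 2×2 system: x ≈ -21.9, y ≈ 47.2 km.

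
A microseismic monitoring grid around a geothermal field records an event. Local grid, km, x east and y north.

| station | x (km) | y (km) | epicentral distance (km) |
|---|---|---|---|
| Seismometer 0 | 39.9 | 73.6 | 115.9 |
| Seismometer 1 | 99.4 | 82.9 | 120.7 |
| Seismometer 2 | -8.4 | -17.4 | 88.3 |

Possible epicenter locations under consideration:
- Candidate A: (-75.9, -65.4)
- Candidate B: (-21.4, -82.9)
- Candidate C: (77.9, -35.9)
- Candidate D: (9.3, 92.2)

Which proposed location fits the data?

Candidate C

For each candidate, compare |candidate − station| to the reported distance:
Candidate A: residuals Seismometer 0 65.0, Seismometer 1 108.9, Seismometer 2 5.5 → max 108.9 km
Candidate B: residuals Seismometer 0 52.2, Seismometer 1 84.4, Seismometer 2 21.5 → max 84.4 km
Candidate C: residuals Seismometer 0 0.0, Seismometer 1 0.0, Seismometer 2 0.0 → max 0.0 km
Candidate D: residuals Seismometer 0 80.1, Seismometer 1 30.1, Seismometer 2 22.7 → max 80.1 km
Only Candidate C has all residuals ≈ 0.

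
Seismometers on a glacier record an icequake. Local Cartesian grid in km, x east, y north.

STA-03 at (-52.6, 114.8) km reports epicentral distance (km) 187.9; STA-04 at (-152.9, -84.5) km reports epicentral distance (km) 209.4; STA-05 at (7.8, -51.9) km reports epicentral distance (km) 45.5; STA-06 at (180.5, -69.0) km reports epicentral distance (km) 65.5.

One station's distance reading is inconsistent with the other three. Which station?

Solve using three stations at a time. Using STA-03, STA-04, STA-05 (subtract circle equations pairwise → linear system) gives (x, y) ≈ (52.0, -41.3).
Distances from that point to each station vs reported:
  STA-03: calculated 187.9 vs reported 187.9 → residual 0.0 km
  STA-04: calculated 209.4 vs reported 209.4 → residual 0.0 km
  STA-05: calculated 45.4 vs reported 45.5 → residual 0.1 km
  STA-06: calculated 131.5 vs reported 65.5 → residual 66.0 km
STA-03, STA-04, STA-05 are mutually consistent (residuals ≈ 0); STA-06 is off by 66.0 km.

STA-06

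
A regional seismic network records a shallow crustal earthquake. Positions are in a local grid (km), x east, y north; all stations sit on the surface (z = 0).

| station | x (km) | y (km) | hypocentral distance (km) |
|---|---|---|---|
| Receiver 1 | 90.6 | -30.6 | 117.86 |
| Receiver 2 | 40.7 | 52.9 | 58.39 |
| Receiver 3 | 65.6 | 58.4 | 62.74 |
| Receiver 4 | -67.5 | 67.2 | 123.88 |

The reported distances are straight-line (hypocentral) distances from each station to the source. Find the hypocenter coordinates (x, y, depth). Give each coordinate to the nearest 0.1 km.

x ≈ 41.7 km, y ≈ 59.6 km, depth ≈ 58.0 km

Each station gives a sphere (x−x_i)² + (y−y_i)² + z² = d_i² (stations at z=0).
Subtracting the Receiver 1 sphere from Receiver 2 and Receiver 3: z² cancels, leaving linear equations in x and y:
-99.8 x + 167.0 y = 5791.77
-50.0 x + 178.0 y = 8523.87
Solving: x ≈ 41.697, y ≈ 59.600 km (keep extra digits for the depth step; rounded: 41.7, 59.6).
Then from the Receiver 1 sphere: z² = 117.86² − (x − 90.6)² − (y + 30.6)² with x = 41.697, y = 59.600, so z ≈ 57.995 ≈ 58.0 km.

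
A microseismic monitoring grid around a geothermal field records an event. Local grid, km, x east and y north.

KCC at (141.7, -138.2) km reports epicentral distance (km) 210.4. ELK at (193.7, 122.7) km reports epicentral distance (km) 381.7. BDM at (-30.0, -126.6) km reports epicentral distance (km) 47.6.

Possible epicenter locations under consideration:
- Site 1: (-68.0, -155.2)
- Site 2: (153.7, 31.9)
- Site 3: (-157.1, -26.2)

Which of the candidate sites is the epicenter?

For each candidate, compare |candidate − station| to the reported distance:
Site 1: residuals KCC 0.0, ELK 0.0, BDM 0.0 → max 0.0 km
Site 2: residuals KCC 39.9, ELK 282.5, BDM 195.0 → max 282.5 km
Site 3: residuals KCC 108.7, ELK 0.6, BDM 114.4 → max 114.4 km
Only Site 1 has all residuals ≈ 0.

Site 1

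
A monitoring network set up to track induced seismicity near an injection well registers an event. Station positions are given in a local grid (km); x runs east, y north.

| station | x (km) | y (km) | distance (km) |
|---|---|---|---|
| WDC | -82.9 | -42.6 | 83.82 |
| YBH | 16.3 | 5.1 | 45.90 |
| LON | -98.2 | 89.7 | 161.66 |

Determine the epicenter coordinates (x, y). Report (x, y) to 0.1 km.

x ≈ 0.8 km, y ≈ -38.1 km

Circle about each station: (x + 82.9)² + (y + 42.6)² = 83.82²; (x − 16.3)² + (y − 5.1)² = 45.90²; (x + 98.2)² + (y − 89.7)² = 161.66².
Subtracting the WDC equation from the YBH and LON equations removes the quadratic terms:
198.4 x + 95.4 y = -3476.49
-30.6 x + 264.6 y = -10106.00
Solving the 2×2 system: x ≈ 0.8, y ≈ -38.1 km.
Check against WDC (with the unrounded x, y): √((x + 82.9)²+(y + 42.6)²) = 83.82 ≈ 83.82 km. ✓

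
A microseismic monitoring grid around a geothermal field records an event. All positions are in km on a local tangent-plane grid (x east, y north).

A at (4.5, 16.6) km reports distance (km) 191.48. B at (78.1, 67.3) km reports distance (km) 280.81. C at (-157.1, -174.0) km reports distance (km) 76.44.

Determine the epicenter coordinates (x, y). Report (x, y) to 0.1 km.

Circle about each station: (x − 4.5)² + (y − 16.6)² = 191.48²; (x − 78.1)² + (y − 67.3)² = 280.81²; (x + 157.1)² + (y + 174.0)² = 76.44².
Subtracting the A equation from the B and C equations removes the quadratic terms:
147.2 x + 101.4 y = -31856.58
-323.2 x − 381.2 y = 85482.12
Solving the 2×2 system: x ≈ -148.9, y ≈ -98.0 km.

(-148.9, -98.0)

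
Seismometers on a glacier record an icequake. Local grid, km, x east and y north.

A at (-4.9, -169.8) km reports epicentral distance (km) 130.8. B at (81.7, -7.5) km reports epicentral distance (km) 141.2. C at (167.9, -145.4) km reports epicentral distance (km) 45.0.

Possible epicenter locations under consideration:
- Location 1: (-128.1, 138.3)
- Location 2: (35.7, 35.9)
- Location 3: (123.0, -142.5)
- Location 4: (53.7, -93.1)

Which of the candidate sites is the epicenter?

For each candidate, compare |candidate − station| to the reported distance:
Location 1: residuals A 201.0, B 114.3, C 365.0 → max 365.0 km
Location 2: residuals A 78.9, B 78.0, C 179.4 → max 179.4 km
Location 3: residuals A 0.0, B 0.0, C 0.0 → max 0.0 km
Location 4: residuals A 34.3, B 51.1, C 80.6 → max 80.6 km
Only Location 3 has all residuals ≈ 0.

Location 3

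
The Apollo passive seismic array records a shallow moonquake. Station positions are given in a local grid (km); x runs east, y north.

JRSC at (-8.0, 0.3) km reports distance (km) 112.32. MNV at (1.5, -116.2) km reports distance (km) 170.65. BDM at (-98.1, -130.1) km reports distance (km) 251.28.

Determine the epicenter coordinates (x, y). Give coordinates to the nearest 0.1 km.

Circle about each station: (x + 8.0)² + (y − 0.3)² = 112.32²; (x − 1.5)² + (y + 116.2)² = 170.65²; (x + 98.1)² + (y + 130.1)² = 251.28².
Subtracting the JRSC equation from the MNV and BDM equations removes the quadratic terms:
19.0 x − 233.0 y = -3065.04
-180.2 x − 260.8 y = -24040.33
Solving the 2×2 system: x ≈ 102.3, y ≈ 21.5 km.
Check against JRSC (with the unrounded x, y): √((x + 8.0)²+(y − 0.3)²) = 112.32 ≈ 112.32 km. ✓

x ≈ 102.3 km, y ≈ 21.5 km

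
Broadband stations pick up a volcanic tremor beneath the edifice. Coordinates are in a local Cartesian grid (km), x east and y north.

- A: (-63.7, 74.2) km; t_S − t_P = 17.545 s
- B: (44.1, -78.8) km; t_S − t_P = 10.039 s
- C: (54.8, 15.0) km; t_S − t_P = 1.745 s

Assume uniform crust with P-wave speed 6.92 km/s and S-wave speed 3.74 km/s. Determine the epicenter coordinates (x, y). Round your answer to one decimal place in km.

Distance from S−P lag: d = Δt · v_P v_S / (v_P − v_S) = Δt · (6.92·3.74)/(6.92−3.74) ≈ 8.1386·Δt.
So d_A = 142.79, d_B = 81.70, d_C = 14.20 km.
Circle about each station: (x + 63.7)² + (y − 74.2)² = 142.79²; (x − 44.1)² + (y + 78.8)² = 81.70²; (x − 54.8)² + (y − 15.0)² = 14.20².
Subtracting pairs of circle equations eliminates x²+y² and gives linear equations (the radical axes):
215.6 x − 306.0 y = 12305.01
237.0 x − 118.4 y = 13852.05
Solving the 2×2 system: x ≈ 59.2, y ≈ 1.5 km.
Check against A (with the unrounded x, y): √((x + 63.7)²+(y − 74.2)²) = 142.79 ≈ 142.79 km. ✓

59.2 km east, 1.5 km north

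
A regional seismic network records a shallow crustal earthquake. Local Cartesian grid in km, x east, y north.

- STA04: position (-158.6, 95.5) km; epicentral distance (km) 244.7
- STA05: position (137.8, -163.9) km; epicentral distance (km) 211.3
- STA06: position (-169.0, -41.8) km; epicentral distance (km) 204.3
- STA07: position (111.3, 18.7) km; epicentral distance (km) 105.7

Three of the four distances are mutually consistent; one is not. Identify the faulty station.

Solve using three stations at a time. Using STA04, STA06, STA07 (subtract circle equations pairwise → linear system) gives (x, y) ≈ (34.9, -54.3).
Distances from that point to each station vs reported:
  STA04: calculated 244.7 vs reported 244.7 → residual 0.0 km
  STA05: calculated 150.4 vs reported 211.3 → residual 60.9 km
  STA06: calculated 204.3 vs reported 204.3 → residual 0.0 km
  STA07: calculated 105.6 vs reported 105.7 → residual 0.1 km
STA04, STA06, STA07 are mutually consistent (residuals ≈ 0); STA05 is off by 60.9 km.

STA05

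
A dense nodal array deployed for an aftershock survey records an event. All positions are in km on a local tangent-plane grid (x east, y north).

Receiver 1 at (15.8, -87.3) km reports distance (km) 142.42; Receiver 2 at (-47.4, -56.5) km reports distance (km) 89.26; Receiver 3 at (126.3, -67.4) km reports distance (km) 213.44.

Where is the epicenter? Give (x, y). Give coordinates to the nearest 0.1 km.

(-62.9, 31.4)

Circle about each station: (x − 15.8)² + (y + 87.3)² = 142.42²; (x + 47.4)² + (y + 56.5)² = 89.26²; (x − 126.3)² + (y + 67.4)² = 213.44².
Subtracting the Receiver 1 equation from the Receiver 2 and Receiver 3 equations removes the quadratic terms:
-126.4 x + 61.6 y = 9884.19
221.0 x + 39.8 y = -12649.66
Solving the 2×2 system: x ≈ -62.9, y ≈ 31.4 km.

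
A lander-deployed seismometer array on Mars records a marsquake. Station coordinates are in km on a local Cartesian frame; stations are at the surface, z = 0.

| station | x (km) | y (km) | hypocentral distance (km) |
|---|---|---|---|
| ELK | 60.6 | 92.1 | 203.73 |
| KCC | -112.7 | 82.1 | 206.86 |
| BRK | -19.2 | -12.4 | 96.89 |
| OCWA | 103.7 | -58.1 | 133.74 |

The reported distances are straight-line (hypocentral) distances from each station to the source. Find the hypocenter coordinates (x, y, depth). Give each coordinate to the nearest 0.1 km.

Each station gives a sphere (x−x_i)² + (y−y_i)² + z² = d_i² (stations at z=0).
Subtracting the ELK sphere from KCC and BRK: z² cancels, leaving linear equations in x and y:
-346.6 x − 20.0 y = 6001.78
-159.6 x − 209.0 y = 20485.87
Solving: x ≈ -12.198, y ≈ -88.704 km (keep extra digits for the depth step; rounded: -12.2, -88.7).
Then from the ELK sphere: z² = 203.73² − (x − 60.6)² − (y − 92.1)² with x = -12.198, y = -88.704, so z ≈ 59.298 ≈ 59.3 km.

(-12.2, -88.7, 59.3)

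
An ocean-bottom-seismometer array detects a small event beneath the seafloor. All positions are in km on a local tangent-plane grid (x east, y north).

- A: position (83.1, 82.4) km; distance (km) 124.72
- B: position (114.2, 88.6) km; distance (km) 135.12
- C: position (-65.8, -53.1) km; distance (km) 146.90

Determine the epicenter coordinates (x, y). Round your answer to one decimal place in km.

Circle about each station: (x − 83.1)² + (y − 82.4)² = 124.72²; (x − 114.2)² + (y − 88.6)² = 135.12²; (x + 65.8)² + (y + 53.1)² = 146.90².
Subtracting pairs of circle equations eliminates x²+y² and gives linear equations (the radical axes):
62.2 x + 12.4 y = 4493.89
-297.8 x − 271.0 y = -12570.65
Solving the 2×2 system: x ≈ 80.7, y ≈ -42.3 km.

x ≈ 80.7 km, y ≈ -42.3 km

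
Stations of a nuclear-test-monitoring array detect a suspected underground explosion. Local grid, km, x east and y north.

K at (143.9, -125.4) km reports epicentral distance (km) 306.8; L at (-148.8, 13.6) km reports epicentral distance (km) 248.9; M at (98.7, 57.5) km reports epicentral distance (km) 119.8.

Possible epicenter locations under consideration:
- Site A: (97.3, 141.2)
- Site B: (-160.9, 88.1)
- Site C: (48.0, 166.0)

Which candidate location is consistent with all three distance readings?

Site C

For each candidate, compare |candidate − station| to the reported distance:
Site A: residuals K 36.2, L 28.3, M 36.1 → max 36.2 km
Site B: residuals K 65.3, L 173.4, M 141.6 → max 173.4 km
Site C: residuals K 0.0, L 0.0, M 0.0 → max 0.0 km
Only Site C has all residuals ≈ 0.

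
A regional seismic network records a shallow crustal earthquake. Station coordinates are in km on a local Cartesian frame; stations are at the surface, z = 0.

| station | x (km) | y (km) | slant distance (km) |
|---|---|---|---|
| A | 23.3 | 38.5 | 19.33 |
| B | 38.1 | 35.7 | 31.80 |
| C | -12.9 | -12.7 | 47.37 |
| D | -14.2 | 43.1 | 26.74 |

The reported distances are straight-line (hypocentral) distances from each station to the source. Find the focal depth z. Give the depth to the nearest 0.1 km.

z ≈ 6.9 km

Each station gives a sphere (x−x_i)² + (y−y_i)² + z² = d_i² (stations at z=0).
Subtracting the A sphere from B and C: z² cancels, leaving linear equations in x and y:
29.6 x − 5.6 y = 63.37
-72.4 x − 102.4 y = -3567.71
Solving: x ≈ 7.702, y ≈ 29.395 km (keep extra digits for the depth step; rounded: 7.7, 29.4).
Then from the A sphere: z² = 19.33² − (x − 23.3)² − (y − 38.5)² with x = 7.702, y = 29.395, so z ≈ 6.888 ≈ 6.9 km.
Check against D (with the unrounded solution): distance 26.74 ≈ 26.74 km. ✓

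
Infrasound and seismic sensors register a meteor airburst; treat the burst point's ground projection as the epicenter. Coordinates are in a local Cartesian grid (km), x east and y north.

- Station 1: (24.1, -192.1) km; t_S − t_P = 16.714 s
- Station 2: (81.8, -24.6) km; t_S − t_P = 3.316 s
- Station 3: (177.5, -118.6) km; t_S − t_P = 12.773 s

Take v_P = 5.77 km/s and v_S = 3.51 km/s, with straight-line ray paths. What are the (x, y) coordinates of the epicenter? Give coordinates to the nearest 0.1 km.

(82.8, -54.3)

Distance from S−P lag: d = Δt · v_P v_S / (v_P − v_S) = Δt · (5.77·3.51)/(5.77−3.51) ≈ 8.9614·Δt.
So d_Station 1 = 149.78, d_Station 2 = 29.72, d_Station 3 = 114.46 km.
Circle about each station: (x − 24.1)² + (y + 192.1)² = 149.78²; (x − 81.8)² + (y + 24.6)² = 29.72²; (x − 177.5)² + (y + 118.6)² = 114.46².
Subtracting the Station 1 equation from the Station 2 and Station 3 equations removes the quadratic terms:
115.4 x + 335.0 y = -8636.05
306.8 x + 147.0 y = 17421.95
Solving the 2×2 system: x ≈ 82.8, y ≈ -54.3 km.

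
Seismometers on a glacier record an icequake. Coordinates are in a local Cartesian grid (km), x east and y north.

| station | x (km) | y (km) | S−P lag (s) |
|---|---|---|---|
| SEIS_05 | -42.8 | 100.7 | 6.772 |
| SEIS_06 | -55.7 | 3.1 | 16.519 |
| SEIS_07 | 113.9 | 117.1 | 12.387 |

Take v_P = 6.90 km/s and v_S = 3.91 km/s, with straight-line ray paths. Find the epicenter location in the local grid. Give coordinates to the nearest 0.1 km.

(4.4, 139.5)

Distance from S−P lag: d = Δt · v_P v_S / (v_P − v_S) = Δt · (6.90·3.91)/(6.90−3.91) ≈ 9.0231·Δt.
So d_SEIS_05 = 61.10, d_SEIS_06 = 149.05, d_SEIS_07 = 111.77 km.
Circle about each station: (x + 42.8)² + (y − 100.7)² = 61.10²; (x + 55.7)² + (y − 3.1)² = 149.05²; (x − 113.9)² + (y − 117.1)² = 111.77².
Subtracting the SEIS_05 equation from the SEIS_06 and SEIS_07 equations removes the quadratic terms:
-25.8 x − 195.2 y = -27342.92
313.4 x + 32.8 y = 5953.97
Solving the 2×2 system: x ≈ 4.4, y ≈ 139.5 km.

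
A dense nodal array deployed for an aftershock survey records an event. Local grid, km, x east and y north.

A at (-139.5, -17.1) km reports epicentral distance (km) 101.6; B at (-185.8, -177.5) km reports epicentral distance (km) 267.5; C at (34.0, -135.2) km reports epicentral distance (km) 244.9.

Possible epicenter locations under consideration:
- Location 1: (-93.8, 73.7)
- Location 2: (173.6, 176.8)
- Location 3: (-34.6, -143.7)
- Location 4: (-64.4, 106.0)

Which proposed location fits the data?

For each candidate, compare |candidate − station| to the reported distance:
Location 1: residuals A 0.1, B 0.0, C 0.0 → max 0.1 km
Location 2: residuals A 266.7, B 237.2, C 96.9 → max 266.7 km
Location 3: residuals A 62.8, B 112.6, C 175.8 → max 175.8 km
Location 4: residuals A 42.6, B 40.9, C 15.6 → max 42.6 km
Only Location 1 has all residuals ≈ 0.

Location 1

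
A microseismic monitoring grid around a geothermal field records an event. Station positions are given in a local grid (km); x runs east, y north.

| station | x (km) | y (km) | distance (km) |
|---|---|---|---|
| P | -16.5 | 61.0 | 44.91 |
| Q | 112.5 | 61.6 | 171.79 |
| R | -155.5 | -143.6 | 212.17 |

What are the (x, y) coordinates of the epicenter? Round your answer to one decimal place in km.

Circle about each station: (x + 16.5)² + (y − 61.0)² = 44.91²; (x − 112.5)² + (y − 61.6)² = 171.79²; (x + 155.5)² + (y + 143.6)² = 212.17².
Subtracting the P equation from the Q and R equations removes the quadratic terms:
258.0 x + 1.2 y = -15037.34
-278.0 x − 409.2 y = -2191.24
Solving the 2×2 system: x ≈ -58.5, y ≈ 45.1 km.

-58.5 km east, 45.1 km north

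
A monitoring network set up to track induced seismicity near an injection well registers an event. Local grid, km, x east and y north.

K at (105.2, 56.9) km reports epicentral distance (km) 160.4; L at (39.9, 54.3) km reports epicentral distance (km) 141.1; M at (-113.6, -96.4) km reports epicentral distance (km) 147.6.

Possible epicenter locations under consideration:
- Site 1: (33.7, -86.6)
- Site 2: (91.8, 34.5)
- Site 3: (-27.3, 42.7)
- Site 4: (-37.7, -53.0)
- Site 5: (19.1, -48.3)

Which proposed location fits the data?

For each candidate, compare |candidate − station| to the reported distance:
Site 1: residuals K 0.1, L 0.1, M 0.0 → max 0.1 km
Site 2: residuals K 134.3, L 85.6, M 96.0 → max 134.3 km
Site 3: residuals K 27.1, L 72.9, M 16.1 → max 72.9 km
Site 4: residuals K 19.9, L 8.7, M 60.2 → max 60.2 km
Site 5: residuals K 24.5, L 36.4, M 6.5 → max 36.4 km
Only Site 1 has all residuals ≈ 0.

Site 1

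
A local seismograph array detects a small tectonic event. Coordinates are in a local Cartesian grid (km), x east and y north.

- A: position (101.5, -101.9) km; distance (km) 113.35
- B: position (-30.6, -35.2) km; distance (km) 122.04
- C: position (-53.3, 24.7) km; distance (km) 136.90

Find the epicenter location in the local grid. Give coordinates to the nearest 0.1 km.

Circle about each station: (x − 101.5)² + (y + 101.9)² = 113.35²; (x + 30.6)² + (y + 35.2)² = 122.04²; (x + 53.3)² + (y − 24.7)² = 136.90².
Subtracting the A equation from the B and C equations removes the quadratic terms:
-264.2 x + 133.4 y = -20556.00
-309.6 x + 253.2 y = -23128.27
Solving the 2×2 system: x ≈ 82.8, y ≈ 9.9 km.
Check against A (with the unrounded x, y): √((x − 101.5)²+(y + 101.9)²) = 113.36 ≈ 113.35 km. ✓

82.8 km east, 9.9 km north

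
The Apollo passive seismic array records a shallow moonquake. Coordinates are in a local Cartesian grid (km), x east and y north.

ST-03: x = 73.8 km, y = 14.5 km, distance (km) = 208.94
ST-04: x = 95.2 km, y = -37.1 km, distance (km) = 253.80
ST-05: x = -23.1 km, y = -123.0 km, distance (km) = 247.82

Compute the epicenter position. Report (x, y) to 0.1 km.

(-113.1, 107.9)

Circle about each station: (x − 73.8)² + (y − 14.5)² = 208.94²; (x − 95.2)² + (y + 37.1)² = 253.80²; (x + 23.1)² + (y + 123.0)² = 247.82².
Subtracting pairs of circle equations eliminates x²+y² and gives linear equations (the radical axes):
42.8 x − 103.2 y = -15975.76
-193.8 x − 275.0 y = -7752.91
Solving the 2×2 system: x ≈ -113.1, y ≈ 107.9 km.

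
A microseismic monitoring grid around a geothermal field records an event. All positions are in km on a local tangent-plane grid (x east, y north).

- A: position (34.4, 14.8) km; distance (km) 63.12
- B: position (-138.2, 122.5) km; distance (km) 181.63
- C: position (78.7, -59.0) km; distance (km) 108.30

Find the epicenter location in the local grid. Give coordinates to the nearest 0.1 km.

Circle about each station: (x − 34.4)² + (y − 14.8)² = 63.12²; (x + 138.2)² + (y − 122.5)² = 181.63²; (x − 78.7)² + (y + 59.0)² = 108.30².
Subtracting the A equation from the B and C equations removes the quadratic terms:
-345.2 x + 215.4 y = 3697.77
88.6 x − 147.6 y = 527.53
Solving the 2×2 system: x ≈ -20.7, y ≈ -16.0 km.

-20.7 km east, -16.0 km north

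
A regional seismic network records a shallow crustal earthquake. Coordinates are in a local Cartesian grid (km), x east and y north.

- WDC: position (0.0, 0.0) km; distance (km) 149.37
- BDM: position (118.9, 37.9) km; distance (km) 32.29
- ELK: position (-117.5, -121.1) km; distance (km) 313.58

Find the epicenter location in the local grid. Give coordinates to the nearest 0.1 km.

x ≈ 133.7 km, y ≈ 66.6 km

Circle about each station: x² + y² = 149.37²; (x − 118.9)² + (y − 37.9)² = 32.29²; (x + 117.5)² + (y + 121.1)² = 313.58².
Subtracting the WDC equation from the BDM and ELK equations removes the quadratic terms:
237.8 x + 75.8 y = 36842.37
-235.0 x − 242.2 y = -47549.56
Solving the 2×2 system: x ≈ 133.7, y ≈ 66.6 km.
Check against WDC (with the unrounded x, y): √(x²+y²) = 149.37 ≈ 149.37 km. ✓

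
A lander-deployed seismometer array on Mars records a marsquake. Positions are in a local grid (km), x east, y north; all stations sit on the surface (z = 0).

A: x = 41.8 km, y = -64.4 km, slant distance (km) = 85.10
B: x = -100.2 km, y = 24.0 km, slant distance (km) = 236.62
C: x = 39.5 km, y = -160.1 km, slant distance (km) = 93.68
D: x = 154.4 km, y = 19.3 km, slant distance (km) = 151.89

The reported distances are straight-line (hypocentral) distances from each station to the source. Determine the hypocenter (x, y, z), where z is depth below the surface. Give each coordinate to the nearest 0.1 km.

x ≈ 89.4 km, y ≈ -105.4 km, depth ≈ 57.4 km

Each station gives a sphere (x−x_i)² + (y−y_i)² + z² = d_i² (stations at z=0).
Subtracting the A sphere from B and C: z² cancels, leaving linear equations in x and y:
-284.0 x + 176.8 y = -44025.57
-4.6 x − 191.4 y = 19763.73
Solving: x ≈ 89.400, y ≈ -105.407 km (keep extra digits for the depth step; rounded: 89.4, -105.4).
Then from the A sphere: z² = 85.10² − (x − 41.8)² − (y + 64.4)² with x = 89.400, y = -105.407, so z ≈ 57.399 ≈ 57.4 km.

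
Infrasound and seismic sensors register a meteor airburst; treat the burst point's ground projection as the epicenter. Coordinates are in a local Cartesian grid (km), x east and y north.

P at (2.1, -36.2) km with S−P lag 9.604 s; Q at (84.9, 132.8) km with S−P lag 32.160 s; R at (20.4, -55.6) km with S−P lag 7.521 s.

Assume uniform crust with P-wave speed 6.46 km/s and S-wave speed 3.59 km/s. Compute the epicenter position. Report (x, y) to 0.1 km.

(2.9, -113.8)

Distance from S−P lag: d = Δt · v_P v_S / (v_P − v_S) = Δt · (6.46·3.59)/(6.46−3.59) ≈ 8.0806·Δt.
So d_P = 77.61, d_Q = 259.87, d_R = 60.77 km.
Circle about each station: (x − 2.1)² + (y + 36.2)² = 77.61²; (x − 84.9)² + (y − 132.8)² = 259.87²; (x − 20.4)² + (y + 55.6)² = 60.77².
Subtracting the P equation from the Q and R equations removes the quadratic terms:
165.6 x + 338.0 y = -37980.10
36.6 x − 38.8 y = 4522.99
Solving the 2×2 system: x ≈ 2.9, y ≈ -113.8 km.
Check against P (with the unrounded x, y): √((x − 2.1)²+(y + 36.2)²) = 77.61 ≈ 77.61 km. ✓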